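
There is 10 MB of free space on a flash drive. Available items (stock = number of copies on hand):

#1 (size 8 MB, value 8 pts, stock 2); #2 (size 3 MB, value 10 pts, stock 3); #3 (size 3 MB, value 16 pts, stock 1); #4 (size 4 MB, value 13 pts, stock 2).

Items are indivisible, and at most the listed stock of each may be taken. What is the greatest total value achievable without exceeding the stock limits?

Top feasible selections:
- 1×#2 + 1×#3 + 1×#4: size 10, value 39
- 2×#2 + 1×#3: size 9, value 36
Best: 39 pts.

39 pts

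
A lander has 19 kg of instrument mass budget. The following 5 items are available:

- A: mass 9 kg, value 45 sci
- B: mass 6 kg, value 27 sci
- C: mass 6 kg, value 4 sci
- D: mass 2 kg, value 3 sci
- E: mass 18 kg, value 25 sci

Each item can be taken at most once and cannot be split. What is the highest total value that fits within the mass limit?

Check high-value combinations within 19 kg:
- A+B+D: mass 9+6+2=17, value 45+27+3=75
- A+B: mass 9+6=15, value 45+27=72
- A+C+D: mass 9+6+2=17, value 45+4+3=52
- A+C: mass 9+6=15, value 45+4=49
Best: 75 sci.

75 sci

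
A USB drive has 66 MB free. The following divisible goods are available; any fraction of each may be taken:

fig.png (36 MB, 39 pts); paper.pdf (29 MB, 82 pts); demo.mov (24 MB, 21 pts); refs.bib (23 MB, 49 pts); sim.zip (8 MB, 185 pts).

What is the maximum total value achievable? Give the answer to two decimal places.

322.50

Take in order of value per unit:
- sim.zip (185/8 per unit): all 8 → value 185, running total 185.00
- paper.pdf (82/29 per unit): all 29 → value 82, running total 267.00
- refs.bib (49/23 per unit): all 23 → value 49, running total 316.00
- fig.png (39/36 per unit): 6 of 36 → value 6×39/36 = 6.5000, running total 322.50
Total 322.50.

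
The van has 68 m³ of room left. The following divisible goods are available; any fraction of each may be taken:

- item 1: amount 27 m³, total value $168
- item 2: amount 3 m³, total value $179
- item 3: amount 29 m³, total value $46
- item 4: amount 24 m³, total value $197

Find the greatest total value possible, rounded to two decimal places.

Take in order of value per unit:
- item 2 (179/3 per unit): all 3 → value 179, running total 179.00
- item 4 (197/24 per unit): all 24 → value 197, running total 376.00
- item 1 (168/27 per unit): all 27 → value 168, running total 544.00
- item 3 (46/29 per unit): 14 of 29 → value 14×46/29 = 22.2069, running total 566.21
Total 566.21.

566.21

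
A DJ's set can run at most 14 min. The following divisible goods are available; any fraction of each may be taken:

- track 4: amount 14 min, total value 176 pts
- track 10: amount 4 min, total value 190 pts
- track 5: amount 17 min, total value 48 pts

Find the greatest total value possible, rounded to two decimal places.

Take in order of value per unit:
- track 10 (190/4 per unit): all 4 → value 190, running total 190.00
- track 4 (176/14 per unit): 10 of 14 → value 10×176/14 = 125.7143, running total 315.71
Total 315.71.

315.71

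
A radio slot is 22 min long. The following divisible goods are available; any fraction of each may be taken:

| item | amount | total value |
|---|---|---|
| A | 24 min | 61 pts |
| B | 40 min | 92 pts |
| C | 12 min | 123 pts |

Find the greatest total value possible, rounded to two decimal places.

Take in order of value per unit:
- C (123/12 per unit): all 12 → value 123, running total 123.00
- A (61/24 per unit): 10 of 24 → value 10×61/24 = 25.4167, running total 148.42
Total 148.42.

148.42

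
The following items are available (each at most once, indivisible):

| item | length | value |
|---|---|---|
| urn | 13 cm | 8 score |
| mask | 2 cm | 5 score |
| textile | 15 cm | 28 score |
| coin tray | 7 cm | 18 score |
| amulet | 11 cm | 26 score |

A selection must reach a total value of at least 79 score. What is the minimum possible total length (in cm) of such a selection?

46

Subsets with value ≥ 79, sorted by total length:
- urn+textile+coin tray+amulet: length 46, value 80
- urn+mask+textile+coin tray+amulet: length 48, value 85
Minimum length: 46 cm.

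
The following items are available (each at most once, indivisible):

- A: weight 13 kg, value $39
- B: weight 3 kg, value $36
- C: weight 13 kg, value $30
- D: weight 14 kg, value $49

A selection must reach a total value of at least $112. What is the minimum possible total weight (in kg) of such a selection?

30

Subsets with value ≥ 112, sorted by total weight:
- A+B+D: weight 30, value 124
- B+C+D: weight 30, value 115
- A+C+D: weight 40, value 118
- A+B+C+D: weight 43, value 154
Minimum weight: 30 kg.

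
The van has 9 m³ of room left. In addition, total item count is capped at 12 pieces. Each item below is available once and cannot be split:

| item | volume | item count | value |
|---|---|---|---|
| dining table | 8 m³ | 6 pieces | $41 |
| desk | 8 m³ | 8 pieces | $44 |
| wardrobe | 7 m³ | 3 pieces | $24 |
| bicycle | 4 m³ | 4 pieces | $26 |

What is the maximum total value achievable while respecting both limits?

Feasible sets respecting both limits:
- desk: volume 8, item count 8, value 44
- dining table: volume 8, item count 6, value 41
- bicycle: volume 4, item count 4, value 26
Best: $44.

$44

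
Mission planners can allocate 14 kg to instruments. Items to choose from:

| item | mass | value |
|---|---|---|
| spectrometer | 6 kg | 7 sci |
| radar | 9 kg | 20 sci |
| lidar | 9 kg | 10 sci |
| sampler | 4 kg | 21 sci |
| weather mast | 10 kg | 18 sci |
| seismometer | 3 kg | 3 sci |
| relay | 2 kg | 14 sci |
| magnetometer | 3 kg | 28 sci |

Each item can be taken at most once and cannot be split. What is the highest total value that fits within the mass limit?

Check high-value combinations within 14 kg:
- sampler+seismometer+relay+magnetometer: mass 4+3+2+3=12, value 21+3+14+28=66
- sampler+relay+magnetometer: mass 4+2+3=9, value 21+14+28=63
- radar+relay+magnetometer: mass 9+2+3=14, value 20+14+28=62
Best: 66 sci.

66 sci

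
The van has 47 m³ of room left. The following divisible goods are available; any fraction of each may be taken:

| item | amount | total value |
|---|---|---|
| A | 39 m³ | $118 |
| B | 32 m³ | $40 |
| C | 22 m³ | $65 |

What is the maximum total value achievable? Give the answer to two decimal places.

141.64

Take in order of value per unit:
- A (118/39 per unit): all 39 → value 118, running total 118.00
- C (65/22 per unit): 8 of 22 → value 8×65/22 = 23.6364, running total 141.64
Total 141.64.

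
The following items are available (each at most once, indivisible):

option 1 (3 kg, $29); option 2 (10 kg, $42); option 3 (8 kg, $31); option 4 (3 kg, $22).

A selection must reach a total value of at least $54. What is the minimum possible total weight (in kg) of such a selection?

Subsets with value ≥ 54, sorted by total weight:
- option 1+option 3: weight 11, value 60
- option 1+option 2: weight 13, value 71
- option 2+option 4: weight 13, value 64
- option 1+option 3+option 4: weight 14, value 82
Minimum weight: 11 kg.

11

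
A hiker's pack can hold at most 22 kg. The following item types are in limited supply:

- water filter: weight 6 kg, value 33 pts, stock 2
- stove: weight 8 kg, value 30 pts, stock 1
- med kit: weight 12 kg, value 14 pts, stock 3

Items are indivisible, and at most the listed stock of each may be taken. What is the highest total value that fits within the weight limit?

96 pts

Top feasible selections:
- 2×water filter + 1×stove: weight 20, value 96
- 2×water filter: weight 12, value 66
Best: 96 pts.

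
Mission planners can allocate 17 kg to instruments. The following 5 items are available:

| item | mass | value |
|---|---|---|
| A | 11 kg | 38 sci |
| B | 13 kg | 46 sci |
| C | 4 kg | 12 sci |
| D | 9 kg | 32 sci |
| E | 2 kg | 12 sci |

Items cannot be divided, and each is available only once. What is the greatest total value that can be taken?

Check high-value combinations within 17 kg:
- A+C+E: mass 11+4+2=17, value 38+12+12=62
- B+E: mass 13+2=15, value 46+12=58
- B+C: mass 13+4=17, value 46+12=58
- C+D+E: mass 4+9+2=15, value 12+32+12=56
- A+E: mass 11+2=13, value 38+12=50
Best: 62 sci.

62 sci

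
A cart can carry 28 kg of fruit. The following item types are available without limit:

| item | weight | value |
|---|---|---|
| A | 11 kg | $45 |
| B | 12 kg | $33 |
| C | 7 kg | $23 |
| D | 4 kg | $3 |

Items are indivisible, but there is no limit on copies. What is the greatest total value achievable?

Best value-per-unit is A at 45/11; filling with it alone gives 2×45 = 90.
Optimal mix: 2×A + 1×D → weight 26, value 93.

$93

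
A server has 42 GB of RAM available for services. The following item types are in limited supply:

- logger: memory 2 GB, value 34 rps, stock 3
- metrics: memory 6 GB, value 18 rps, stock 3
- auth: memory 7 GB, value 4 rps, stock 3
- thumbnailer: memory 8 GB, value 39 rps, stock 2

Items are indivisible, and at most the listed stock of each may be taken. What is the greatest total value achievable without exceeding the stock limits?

Best selections within memory 42 and stock limits:
- 3×logger + 3×metrics + 2×thumbnailer: memory 40, value 234
- 3×logger + 2×metrics + 1×auth + 2×thumbnailer: memory 41, value 220
- 3×logger + 2×metrics + 2×thumbnailer: memory 34, value 216
Best: 234 rps.

234 rps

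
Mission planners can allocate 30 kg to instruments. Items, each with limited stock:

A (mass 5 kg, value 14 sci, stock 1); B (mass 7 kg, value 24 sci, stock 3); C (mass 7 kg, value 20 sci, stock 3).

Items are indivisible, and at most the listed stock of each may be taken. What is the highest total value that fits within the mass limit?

Top feasible selections:
- 3×B + 1×C: mass 28, value 92
- 2×B + 2×C: mass 28, value 88
Best: 92 sci.

92 sci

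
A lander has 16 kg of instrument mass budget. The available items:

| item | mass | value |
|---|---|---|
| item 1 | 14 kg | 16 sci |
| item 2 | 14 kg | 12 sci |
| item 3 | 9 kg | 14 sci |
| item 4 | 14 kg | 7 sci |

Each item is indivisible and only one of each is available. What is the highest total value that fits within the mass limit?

This is a 0/1 knapsack; check combinations near the capacity.
- item 1: mass 14, value 16
- item 3: mass 9, value 14
- item 2: mass 14, value 12
Best: 16 sci.

16 sci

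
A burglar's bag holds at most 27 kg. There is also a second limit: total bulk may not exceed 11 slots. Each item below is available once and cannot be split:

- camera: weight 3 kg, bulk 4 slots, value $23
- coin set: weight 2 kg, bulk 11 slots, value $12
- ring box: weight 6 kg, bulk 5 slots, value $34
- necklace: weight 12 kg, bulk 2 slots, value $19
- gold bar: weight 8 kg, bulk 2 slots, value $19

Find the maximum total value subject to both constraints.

$76

Feasible sets respecting both limits:
- camera+ring box+necklace: weight 21, bulk 11, value 76
- camera+ring box+gold bar: weight 17, bulk 11, value 76
- ring box+necklace+gold bar: weight 26, bulk 9, value 72
- camera+necklace+gold bar: weight 23, bulk 8, value 61
Best: $76.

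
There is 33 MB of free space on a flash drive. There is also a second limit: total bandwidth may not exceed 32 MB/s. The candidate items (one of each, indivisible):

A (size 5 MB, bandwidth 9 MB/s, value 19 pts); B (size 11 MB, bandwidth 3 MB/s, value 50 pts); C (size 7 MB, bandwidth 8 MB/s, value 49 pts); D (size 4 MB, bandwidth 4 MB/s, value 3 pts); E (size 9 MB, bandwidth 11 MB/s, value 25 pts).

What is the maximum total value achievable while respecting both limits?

143 pts

Feasible sets respecting both limits:
- A+B+C+E: size 32, bandwidth 31, value 143
- B+C+D+E: size 31, bandwidth 26, value 127
- B+C+E: size 27, bandwidth 22, value 124
- A+B+C+D: size 27, bandwidth 24, value 121
Best: 143 pts.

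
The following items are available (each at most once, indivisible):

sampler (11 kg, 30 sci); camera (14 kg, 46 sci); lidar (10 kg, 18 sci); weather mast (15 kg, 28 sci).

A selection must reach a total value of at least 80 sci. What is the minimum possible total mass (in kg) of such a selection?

35

Subsets with value ≥ 80, sorted by total mass:
- sampler+camera+lidar: mass 35, value 94
- camera+lidar+weather mast: mass 39, value 92
- sampler+camera+weather mast: mass 40, value 104
Minimum mass: 35 kg.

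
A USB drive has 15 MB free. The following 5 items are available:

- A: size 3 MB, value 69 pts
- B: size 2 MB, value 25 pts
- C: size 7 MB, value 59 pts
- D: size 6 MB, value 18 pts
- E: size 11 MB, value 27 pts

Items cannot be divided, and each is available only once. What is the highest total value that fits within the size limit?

Check high-value combinations within 15 MB:
- A+B+C: size 3+2+7=12, value 69+25+59=153
- A+C: size 3+7=10, value 69+59=128
- A+B+D: size 3+2+6=11, value 69+25+18=112
- B+C+D: size 2+7+6=15, value 25+59+18=102
Best: 153 pts.

153 pts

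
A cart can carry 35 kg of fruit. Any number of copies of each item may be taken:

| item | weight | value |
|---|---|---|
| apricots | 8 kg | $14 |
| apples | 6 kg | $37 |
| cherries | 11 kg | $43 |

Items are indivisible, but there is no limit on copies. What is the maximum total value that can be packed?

Best value-per-unit is apples at 37/6; filling with it alone gives 5×37 = 185.
Optimal mix: 4×apples + 1×cherries → weight 35, value 191.

$191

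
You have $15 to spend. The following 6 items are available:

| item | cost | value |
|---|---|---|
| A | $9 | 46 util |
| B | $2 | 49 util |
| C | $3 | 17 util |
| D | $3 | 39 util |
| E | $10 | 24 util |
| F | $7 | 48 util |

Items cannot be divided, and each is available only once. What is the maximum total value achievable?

Check high-value combinations within $15:
- B+C+D+F: cost 2+3+3+7=15, value 49+17+39+48=153
- B+D+F: cost 2+3+7=12, value 49+39+48=136
- A+B+D: cost 9+2+3=14, value 46+49+39=134
- B+C+F: cost 2+3+7=12, value 49+17+48=114
- A+B+C: cost 9+2+3=14, value 46+49+17=112
Best: 153 util.

153 util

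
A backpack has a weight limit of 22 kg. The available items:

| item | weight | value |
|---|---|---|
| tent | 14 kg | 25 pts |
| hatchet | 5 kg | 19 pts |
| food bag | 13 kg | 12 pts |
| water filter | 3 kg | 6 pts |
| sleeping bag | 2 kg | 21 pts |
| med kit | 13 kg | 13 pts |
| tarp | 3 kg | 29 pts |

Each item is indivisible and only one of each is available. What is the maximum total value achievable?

81 pts

Check high-value combinations within 22 kg:
- tent+water filter+sleeping bag+tarp: weight 14+3+2+3=22, value 25+6+21+29=81
- hatchet+water filter+sleeping bag+tarp: weight 5+3+2+3=13, value 19+6+21+29=75
- tent+sleeping bag+tarp: weight 14+2+3=19, value 25+21+29=75
- tent+hatchet+tarp: weight 14+5+3=22, value 25+19+29=73
- hatchet+sleeping bag+tarp: weight 5+2+3=10, value 19+21+29=69
Best: 81 pts.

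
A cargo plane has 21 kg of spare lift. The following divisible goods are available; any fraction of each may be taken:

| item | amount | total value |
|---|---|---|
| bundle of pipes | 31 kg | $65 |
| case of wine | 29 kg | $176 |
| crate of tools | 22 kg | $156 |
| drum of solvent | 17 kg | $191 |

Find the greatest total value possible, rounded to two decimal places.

Take in order of value per unit:
- drum of solvent (191/17 per unit): all 17 → value 191, running total 191.00
- crate of tools (156/22 per unit): 4 of 22 → value 4×156/22 = 28.3636, running total 219.36
Total 219.36.

219.36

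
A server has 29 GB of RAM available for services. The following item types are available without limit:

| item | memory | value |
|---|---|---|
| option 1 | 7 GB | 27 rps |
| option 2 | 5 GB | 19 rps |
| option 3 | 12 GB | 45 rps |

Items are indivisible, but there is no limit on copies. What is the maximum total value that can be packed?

111 rps

Best value-per-unit is option 1 at 27/7; filling with it alone gives 4×27 = 108.
Optimal mix: 2×option 1 + 3×option 2 → memory 29, value 111.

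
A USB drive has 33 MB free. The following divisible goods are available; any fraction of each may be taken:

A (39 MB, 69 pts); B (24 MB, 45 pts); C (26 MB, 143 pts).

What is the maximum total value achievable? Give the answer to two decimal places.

Take in order of value per unit:
- C (143/26 per unit): all 26 → value 143, running total 143.00
- B (45/24 per unit): 7 of 24 → value 7×45/24 = 13.1250, running total 156.13
Total 156.13.

156.13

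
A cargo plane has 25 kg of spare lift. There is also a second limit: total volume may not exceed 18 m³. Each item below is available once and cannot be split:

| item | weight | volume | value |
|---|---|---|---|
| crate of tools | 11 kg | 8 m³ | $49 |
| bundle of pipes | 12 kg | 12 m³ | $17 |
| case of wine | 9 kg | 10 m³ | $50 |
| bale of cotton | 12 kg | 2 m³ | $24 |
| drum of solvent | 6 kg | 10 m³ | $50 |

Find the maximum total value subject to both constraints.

$99

Feasible sets respecting both limits:
- crate of tools+case of wine: weight 20, volume 18, value 99
- crate of tools+drum of solvent: weight 17, volume 18, value 99
- case of wine+bale of cotton: weight 21, volume 12, value 74
- bale of cotton+drum of solvent: weight 18, volume 12, value 74
Best: $99.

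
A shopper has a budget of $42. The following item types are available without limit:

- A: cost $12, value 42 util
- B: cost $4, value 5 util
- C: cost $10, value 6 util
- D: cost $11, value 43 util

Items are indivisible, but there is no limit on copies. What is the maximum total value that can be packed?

Best value-per-unit is D at 43/11; filling with it alone gives 3×43 = 129.
Optimal mix: 2×B + 3×D → cost 41, value 139.

139 util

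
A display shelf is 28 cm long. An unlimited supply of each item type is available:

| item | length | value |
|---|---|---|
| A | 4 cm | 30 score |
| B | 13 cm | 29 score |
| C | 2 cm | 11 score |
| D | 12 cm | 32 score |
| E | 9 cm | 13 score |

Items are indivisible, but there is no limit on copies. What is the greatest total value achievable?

210 score

Best value-per-unit is A at 30/4, and filling with it alone uses length 7×4=28. No mix of the others beats 7×30 = 210.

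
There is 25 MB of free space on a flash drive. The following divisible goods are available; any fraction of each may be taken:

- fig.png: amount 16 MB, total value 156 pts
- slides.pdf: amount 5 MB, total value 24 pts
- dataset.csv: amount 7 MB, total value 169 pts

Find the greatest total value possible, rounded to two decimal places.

Take in order of value per unit:
- dataset.csv (169/7 per unit): all 7 → value 169, running total 169.00
- fig.png (156/16 per unit): all 16 → value 156, running total 325.00
- slides.pdf (24/5 per unit): 2 of 5 → value 2×24/5 = 9.6000, running total 334.60
Total 334.60.

334.60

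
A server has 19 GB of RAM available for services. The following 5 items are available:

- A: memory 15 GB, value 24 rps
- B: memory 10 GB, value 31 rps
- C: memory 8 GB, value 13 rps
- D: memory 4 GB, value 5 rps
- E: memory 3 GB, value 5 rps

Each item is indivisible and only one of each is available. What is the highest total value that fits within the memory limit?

This is a 0/1 knapsack; check combinations near the capacity.
- B+C: memory 10+8=18, value 31+13=44
- B+D+E: memory 10+4+3=17, value 31+5+5=41
- B+E: memory 10+3=13, value 31+5=36
- B+D: memory 10+4=14, value 31+5=36
- B: memory 10, value 31
Best: 44 rps.

44 rps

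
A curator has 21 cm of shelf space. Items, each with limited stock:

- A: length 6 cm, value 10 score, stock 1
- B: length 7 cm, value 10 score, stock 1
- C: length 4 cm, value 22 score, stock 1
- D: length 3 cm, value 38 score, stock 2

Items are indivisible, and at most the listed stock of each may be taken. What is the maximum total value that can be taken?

Top feasible selections:
- 1×A + 1×C + 2×D: length 16, value 108
- 1×B + 1×C + 2×D: length 17, value 108
- 1×C + 2×D: length 10, value 98
- 1×A + 1×B + 2×D: length 19, value 96
Best: 108 score.

108 score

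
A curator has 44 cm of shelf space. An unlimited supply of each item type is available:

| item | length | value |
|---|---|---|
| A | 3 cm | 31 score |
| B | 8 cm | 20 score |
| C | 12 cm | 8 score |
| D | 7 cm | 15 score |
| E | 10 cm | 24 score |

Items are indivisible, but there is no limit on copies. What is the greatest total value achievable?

Best value-per-unit is A at 31/3, and filling with it alone uses length 14×3=42. No mix of the others beats 14×31 = 434.

434 score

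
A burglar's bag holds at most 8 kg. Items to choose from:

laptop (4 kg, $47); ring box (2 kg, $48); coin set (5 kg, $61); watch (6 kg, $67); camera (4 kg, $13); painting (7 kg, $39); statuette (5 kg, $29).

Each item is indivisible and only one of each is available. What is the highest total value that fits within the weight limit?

Check high-value combinations within 8 kg:
- ring box+watch: weight 2+6=8, value 48+67=115
- ring box+coin set: weight 2+5=7, value 48+61=109
- laptop+ring box: weight 4+2=6, value 47+48=95
- ring box+statuette: weight 2+5=7, value 48+29=77
Best: $115.

$115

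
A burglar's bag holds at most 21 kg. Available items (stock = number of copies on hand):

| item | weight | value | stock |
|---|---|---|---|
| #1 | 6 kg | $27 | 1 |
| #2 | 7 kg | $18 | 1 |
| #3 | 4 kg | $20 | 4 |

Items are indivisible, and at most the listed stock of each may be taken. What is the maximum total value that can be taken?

$87

Best selections within weight 21 and stock limits:
- 1×#1 + 3×#3: weight 18, value 87
- 1×#1 + 1×#2 + 2×#3: weight 21, value 85
- 4×#3: weight 16, value 80
- 1×#2 + 3×#3: weight 19, value 78
Best: $87.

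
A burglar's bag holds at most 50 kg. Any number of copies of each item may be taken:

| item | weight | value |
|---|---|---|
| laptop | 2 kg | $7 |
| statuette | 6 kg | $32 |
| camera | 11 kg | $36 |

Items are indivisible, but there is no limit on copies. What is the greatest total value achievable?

$263

Best value-per-unit is statuette at 32/6; filling with it alone gives 8×32 = 256.
Optimal mix: 1×laptop + 8×statuette → weight 50, value 263.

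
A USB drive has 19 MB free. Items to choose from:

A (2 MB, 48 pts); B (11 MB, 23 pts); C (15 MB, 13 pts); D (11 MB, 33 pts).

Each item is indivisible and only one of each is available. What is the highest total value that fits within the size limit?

Check high-value combinations within 19 MB:
- A+D: size 2+11=13, value 48+33=81
- A+B: size 2+11=13, value 48+23=71
- A+C: size 2+15=17, value 48+13=61
Best: 81 pts.

81 pts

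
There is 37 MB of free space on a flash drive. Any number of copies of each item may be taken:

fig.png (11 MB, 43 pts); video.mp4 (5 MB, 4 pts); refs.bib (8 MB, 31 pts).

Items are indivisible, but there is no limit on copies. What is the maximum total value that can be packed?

Best value-per-unit is fig.png at 43/11; filling with it alone gives 3×43 = 129.
Optimal mix: 1×fig.png + 3×refs.bib → size 35, value 136.

136 pts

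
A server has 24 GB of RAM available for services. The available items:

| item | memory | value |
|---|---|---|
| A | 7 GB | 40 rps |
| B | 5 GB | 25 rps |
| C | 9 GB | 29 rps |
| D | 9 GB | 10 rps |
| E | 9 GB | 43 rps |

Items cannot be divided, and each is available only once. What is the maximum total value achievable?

108 rps

Check high-value combinations within 24 GB:
- A+B+E: memory 7+5+9=21, value 40+25+43=108
- B+C+E: memory 5+9+9=23, value 25+29+43=97
- A+B+C: memory 7+5+9=21, value 40+25+29=94
Best: 108 rps.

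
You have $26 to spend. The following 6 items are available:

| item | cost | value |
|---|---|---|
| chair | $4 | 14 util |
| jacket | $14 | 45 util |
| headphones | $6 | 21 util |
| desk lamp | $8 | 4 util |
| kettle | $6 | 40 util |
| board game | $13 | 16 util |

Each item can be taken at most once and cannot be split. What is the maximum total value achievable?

Check high-value combinations within $26:
- jacket+headphones+kettle: cost 14+6+6=26, value 45+21+40=106
- chair+jacket+kettle: cost 4+14+6=24, value 14+45+40=99
- jacket+kettle: cost 14+6=20, value 45+40=85
Best: 106 util.

106 util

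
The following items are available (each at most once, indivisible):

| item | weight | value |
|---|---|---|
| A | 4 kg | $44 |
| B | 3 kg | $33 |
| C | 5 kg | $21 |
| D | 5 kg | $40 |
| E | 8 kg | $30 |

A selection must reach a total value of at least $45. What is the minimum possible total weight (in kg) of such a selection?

Subsets with value ≥ 45, sorted by total weight:
- A+B: weight 7, value 77
- B+D: weight 8, value 73
- B+C: weight 8, value 54
- A+D: weight 9, value 84
Minimum weight: 7 kg.

7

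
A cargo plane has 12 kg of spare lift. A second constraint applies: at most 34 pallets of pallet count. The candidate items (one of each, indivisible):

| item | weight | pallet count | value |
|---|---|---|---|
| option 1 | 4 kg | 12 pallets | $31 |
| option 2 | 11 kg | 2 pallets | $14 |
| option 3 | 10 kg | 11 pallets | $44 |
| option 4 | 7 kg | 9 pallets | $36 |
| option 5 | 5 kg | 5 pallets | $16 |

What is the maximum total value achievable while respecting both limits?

$67

Feasible sets respecting both limits:
- option 1+option 4: weight 11, pallet count 21, value 67
- option 4+option 5: weight 12, pallet count 14, value 52
- option 1+option 5: weight 9, pallet count 17, value 47
Best: $67.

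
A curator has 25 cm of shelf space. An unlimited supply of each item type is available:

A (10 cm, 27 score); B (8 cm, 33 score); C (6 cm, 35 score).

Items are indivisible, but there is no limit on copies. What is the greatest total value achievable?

Best value-per-unit is C at 35/6, and filling with it alone uses length 4×6=24. No mix of the others beats 4×35 = 140.

140 score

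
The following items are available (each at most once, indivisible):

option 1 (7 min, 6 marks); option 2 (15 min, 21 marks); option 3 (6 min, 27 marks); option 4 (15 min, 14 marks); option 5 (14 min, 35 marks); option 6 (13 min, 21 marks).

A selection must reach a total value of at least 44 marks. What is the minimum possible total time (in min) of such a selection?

Subsets with value ≥ 44, sorted by total time:
- option 3+option 6: time 19, value 48
- option 3+option 5: time 20, value 62
- option 2+option 3: time 21, value 48
- option 1+option 3+option 6: time 26, value 54
Minimum time: 19 min.

19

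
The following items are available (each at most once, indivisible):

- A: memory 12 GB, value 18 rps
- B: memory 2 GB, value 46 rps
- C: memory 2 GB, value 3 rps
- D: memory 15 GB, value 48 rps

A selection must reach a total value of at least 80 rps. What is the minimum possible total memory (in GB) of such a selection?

17

Subsets with value ≥ 80, sorted by total memory:
- B+D: memory 17, value 94
- B+C+D: memory 19, value 97
- A+B+D: memory 29, value 112
- A+B+C+D: memory 31, value 115
Minimum memory: 17 GB.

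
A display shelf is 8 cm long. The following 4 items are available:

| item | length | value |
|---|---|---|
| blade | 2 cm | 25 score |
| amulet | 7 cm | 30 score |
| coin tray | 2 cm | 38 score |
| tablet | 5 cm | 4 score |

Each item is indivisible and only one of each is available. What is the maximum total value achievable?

This is a 0/1 knapsack; check combinations near the capacity.
- blade+coin tray: length 2+2=4, value 25+38=63
- coin tray+tablet: length 2+5=7, value 38+4=42
- coin tray: length 2, value 38
Best: 63 score.

63 score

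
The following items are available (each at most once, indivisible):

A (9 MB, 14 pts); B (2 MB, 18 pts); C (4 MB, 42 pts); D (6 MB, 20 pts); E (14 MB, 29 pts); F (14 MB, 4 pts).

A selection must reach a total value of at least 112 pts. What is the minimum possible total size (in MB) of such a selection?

35

Subsets with value ≥ 112, sorted by total size:
- A+B+C+D+E: size 35, value 123
- B+C+D+E+F: size 40, value 113
Minimum size: 35 MB.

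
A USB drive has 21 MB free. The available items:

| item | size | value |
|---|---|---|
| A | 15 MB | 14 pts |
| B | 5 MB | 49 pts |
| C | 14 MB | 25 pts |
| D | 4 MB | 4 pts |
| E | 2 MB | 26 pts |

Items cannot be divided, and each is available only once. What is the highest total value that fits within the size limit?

100 pts

This is a 0/1 knapsack; check combinations near the capacity.
- B+C+E: size 5+14+2=21, value 49+25+26=100
- B+D+E: size 5+4+2=11, value 49+4+26=79
- B+E: size 5+2=7, value 49+26=75
- B+C: size 5+14=19, value 49+25=74
Best: 100 pts.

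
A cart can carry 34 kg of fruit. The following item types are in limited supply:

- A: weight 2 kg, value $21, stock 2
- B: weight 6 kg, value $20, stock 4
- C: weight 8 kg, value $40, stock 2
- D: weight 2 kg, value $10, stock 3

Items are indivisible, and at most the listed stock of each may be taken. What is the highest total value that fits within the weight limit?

$172

Best selections within weight 34 and stock limits:
- 2×A + 1×B + 2×C + 3×D: weight 32, value 172
- 2×A + 2×B + 2×C + 1×D: weight 34, value 172
- 2×A + 1×B + 2×C + 2×D: weight 30, value 162
Best: $172.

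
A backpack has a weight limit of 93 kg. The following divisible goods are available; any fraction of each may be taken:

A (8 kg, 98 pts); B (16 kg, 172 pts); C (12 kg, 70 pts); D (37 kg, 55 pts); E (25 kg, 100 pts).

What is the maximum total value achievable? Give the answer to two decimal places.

487.57

Take in order of value per unit:
- A (98/8 per unit): all 8 → value 98, running total 98.00
- B (172/16 per unit): all 16 → value 172, running total 270.00
- C (70/12 per unit): all 12 → value 70, running total 340.00
- E (100/25 per unit): all 25 → value 100, running total 440.00
- D (55/37 per unit): 32 of 37 → value 32×55/37 = 47.5676, running total 487.57
Total 487.57.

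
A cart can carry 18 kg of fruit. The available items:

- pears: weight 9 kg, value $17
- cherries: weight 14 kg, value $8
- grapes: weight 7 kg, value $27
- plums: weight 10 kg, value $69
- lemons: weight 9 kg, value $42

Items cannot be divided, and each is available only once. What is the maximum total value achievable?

$96

This is a 0/1 knapsack; check combinations near the capacity.
- grapes+plums: weight 7+10=17, value 27+69=96
- plums: weight 10, value 69
- grapes+lemons: weight 7+9=16, value 27+42=69
- pears+lemons: weight 9+9=18, value 17+42=59
Best: $96.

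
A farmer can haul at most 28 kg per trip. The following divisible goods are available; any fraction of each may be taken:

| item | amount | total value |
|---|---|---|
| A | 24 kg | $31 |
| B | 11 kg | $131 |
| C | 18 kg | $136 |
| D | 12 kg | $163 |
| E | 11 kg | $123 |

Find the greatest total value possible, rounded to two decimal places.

349.91

Take in order of value per unit:
- D (163/12 per unit): all 12 → value 163, running total 163.00
- B (131/11 per unit): all 11 → value 131, running total 294.00
- E (123/11 per unit): 5 of 11 → value 5×123/11 = 55.9091, running total 349.91
Total 349.91.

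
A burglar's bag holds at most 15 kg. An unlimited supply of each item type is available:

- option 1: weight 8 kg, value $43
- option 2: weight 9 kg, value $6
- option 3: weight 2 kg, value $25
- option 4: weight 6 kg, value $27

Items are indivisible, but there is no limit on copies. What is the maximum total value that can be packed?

Best value-per-unit is option 3 at 25/2, and filling with it alone uses weight 7×2=14. No mix of the others beats 7×25 = 175.

$175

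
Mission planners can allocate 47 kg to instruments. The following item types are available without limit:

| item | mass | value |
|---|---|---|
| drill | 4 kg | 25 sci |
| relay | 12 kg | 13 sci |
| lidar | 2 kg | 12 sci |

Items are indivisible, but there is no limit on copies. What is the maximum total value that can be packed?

287 sci

Best value-per-unit is drill at 25/4; filling with it alone gives 11×25 = 275.
Optimal mix: 11×drill + 1×lidar → mass 46, value 287.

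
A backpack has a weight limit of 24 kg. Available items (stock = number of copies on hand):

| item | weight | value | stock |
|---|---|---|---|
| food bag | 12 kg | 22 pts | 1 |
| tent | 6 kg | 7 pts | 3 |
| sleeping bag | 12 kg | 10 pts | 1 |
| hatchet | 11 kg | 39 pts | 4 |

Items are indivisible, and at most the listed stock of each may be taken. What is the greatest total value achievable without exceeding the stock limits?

78 pts

Top feasible selections:
- 2×hatchet: weight 22, value 78
- 1×food bag + 1×hatchet: weight 23, value 61
Best: 78 pts.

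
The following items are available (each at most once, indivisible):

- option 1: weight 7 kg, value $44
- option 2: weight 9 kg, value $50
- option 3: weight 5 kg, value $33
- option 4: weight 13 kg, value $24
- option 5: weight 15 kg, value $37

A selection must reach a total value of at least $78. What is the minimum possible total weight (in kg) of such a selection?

14

Subsets with value ≥ 78, sorted by total weight:
- option 2+option 3: weight 14, value 83
- option 1+option 2: weight 16, value 94
- option 1+option 2+option 3: weight 21, value 127
Minimum weight: 14 kg.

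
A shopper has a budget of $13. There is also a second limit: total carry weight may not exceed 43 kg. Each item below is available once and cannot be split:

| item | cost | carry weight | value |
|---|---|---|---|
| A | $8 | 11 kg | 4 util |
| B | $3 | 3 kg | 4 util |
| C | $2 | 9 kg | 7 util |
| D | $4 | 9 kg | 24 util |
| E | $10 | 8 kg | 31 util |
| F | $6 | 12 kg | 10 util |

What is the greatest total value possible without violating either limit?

Feasible sets respecting both limits:
- C+D+F: cost 12, carry weight 30, value 41
- C+E: cost 12, carry weight 17, value 38
- B+D+F: cost 13, carry weight 24, value 38
Best: 41 util.

41 util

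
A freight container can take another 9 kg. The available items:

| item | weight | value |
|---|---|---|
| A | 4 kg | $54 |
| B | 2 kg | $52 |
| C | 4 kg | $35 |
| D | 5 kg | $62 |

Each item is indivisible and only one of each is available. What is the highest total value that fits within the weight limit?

Check high-value combinations within 9 kg:
- A+D: weight 4+5=9, value 54+62=116
- B+D: weight 2+5=7, value 52+62=114
- A+B: weight 4+2=6, value 54+52=106
- C+D: weight 4+5=9, value 35+62=97
Best: $116.

$116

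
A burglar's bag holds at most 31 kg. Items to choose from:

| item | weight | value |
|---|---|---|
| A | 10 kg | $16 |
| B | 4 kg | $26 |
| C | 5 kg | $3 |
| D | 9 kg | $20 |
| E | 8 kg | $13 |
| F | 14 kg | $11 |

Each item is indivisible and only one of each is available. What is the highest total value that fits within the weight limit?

Check high-value combinations within 31 kg:
- A+B+D+E: weight 10+4+9+8=31, value 16+26+20+13=75
- A+B+C+D: weight 10+4+5+9=28, value 16+26+3+20=65
- A+B+D: weight 10+4+9=23, value 16+26+20=62
Best: $75.

$75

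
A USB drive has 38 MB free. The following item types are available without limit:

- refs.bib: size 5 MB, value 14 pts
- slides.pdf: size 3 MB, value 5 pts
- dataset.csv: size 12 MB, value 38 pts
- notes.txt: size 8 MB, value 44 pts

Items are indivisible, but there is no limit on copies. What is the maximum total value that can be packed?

Best value-per-unit is notes.txt at 44/8; filling with it alone gives 4×44 = 176.
Optimal mix: 1×refs.bib + 4×notes.txt → size 37, value 190.

190 pts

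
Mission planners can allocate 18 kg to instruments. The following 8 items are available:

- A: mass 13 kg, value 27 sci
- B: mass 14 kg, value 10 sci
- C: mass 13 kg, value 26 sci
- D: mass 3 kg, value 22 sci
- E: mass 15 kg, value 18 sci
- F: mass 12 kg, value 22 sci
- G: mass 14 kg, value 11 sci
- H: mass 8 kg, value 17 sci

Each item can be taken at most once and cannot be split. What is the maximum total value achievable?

Check high-value combinations within 18 kg:
- A+D: mass 13+3=16, value 27+22=49
- C+D: mass 13+3=16, value 26+22=48
- D+F: mass 3+12=15, value 22+22=44
Best: 49 sci.

49 sci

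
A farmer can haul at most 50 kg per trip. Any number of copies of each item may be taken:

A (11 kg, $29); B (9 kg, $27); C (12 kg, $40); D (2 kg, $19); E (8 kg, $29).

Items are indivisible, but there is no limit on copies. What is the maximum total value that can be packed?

$475

Best value-per-unit is D at 19/2, and filling with it alone uses weight 25×2=50. No mix of the others beats 25×19 = 475.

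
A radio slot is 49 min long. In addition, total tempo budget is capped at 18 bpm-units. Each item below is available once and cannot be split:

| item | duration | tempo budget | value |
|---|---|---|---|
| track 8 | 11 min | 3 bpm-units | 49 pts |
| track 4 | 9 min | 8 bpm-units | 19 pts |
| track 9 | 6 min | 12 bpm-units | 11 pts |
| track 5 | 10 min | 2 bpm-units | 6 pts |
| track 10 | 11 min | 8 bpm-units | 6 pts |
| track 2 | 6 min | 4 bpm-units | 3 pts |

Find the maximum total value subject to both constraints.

Feasible sets respecting both limits:
- track 8+track 4+track 5+track 2: duration 36, tempo budget 17, value 77
- track 8+track 4+track 5: duration 30, tempo budget 13, value 74
- track 8+track 4+track 2: duration 26, tempo budget 15, value 71
Best: 77 pts.

77 pts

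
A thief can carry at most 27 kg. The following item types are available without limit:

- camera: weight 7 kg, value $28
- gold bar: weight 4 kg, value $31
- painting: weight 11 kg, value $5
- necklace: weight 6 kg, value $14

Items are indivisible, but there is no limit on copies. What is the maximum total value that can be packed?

$186

Best value-per-unit is gold bar at 31/4, and filling with it alone uses weight 6×4=24. No mix of the others beats 6×31 = 186.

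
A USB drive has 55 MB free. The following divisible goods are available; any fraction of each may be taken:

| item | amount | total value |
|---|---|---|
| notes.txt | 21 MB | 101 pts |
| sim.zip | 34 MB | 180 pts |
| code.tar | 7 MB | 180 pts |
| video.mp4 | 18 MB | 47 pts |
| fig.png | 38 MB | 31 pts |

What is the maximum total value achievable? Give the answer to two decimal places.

427.33

Take in order of value per unit:
- code.tar (180/7 per unit): all 7 → value 180, running total 180.00
- sim.zip (180/34 per unit): all 34 → value 180, running total 360.00
- notes.txt (101/21 per unit): 14 of 21 → value 14×101/21 = 67.3333, running total 427.33
Total 427.33.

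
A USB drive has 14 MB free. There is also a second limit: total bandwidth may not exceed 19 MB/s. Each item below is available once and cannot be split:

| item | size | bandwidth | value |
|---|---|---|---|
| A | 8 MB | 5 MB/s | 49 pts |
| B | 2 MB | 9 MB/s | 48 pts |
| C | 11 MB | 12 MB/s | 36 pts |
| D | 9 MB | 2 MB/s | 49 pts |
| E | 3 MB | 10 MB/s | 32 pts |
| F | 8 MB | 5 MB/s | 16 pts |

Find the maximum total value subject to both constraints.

97 pts

Feasible sets respecting both limits:
- A+B: size 10, bandwidth 14, value 97
- B+D: size 11, bandwidth 11, value 97
- A+E: size 11, bandwidth 15, value 81
- D+E: size 12, bandwidth 12, value 81
Best: 97 pts.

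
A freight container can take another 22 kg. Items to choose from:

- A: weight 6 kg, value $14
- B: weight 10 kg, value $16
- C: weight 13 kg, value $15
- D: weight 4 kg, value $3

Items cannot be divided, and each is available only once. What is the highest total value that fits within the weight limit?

$33

Check high-value combinations within 22 kg:
- A+B+D: weight 6+10+4=20, value 14+16+3=33
- A+B: weight 6+10=16, value 14+16=30
- A+C: weight 6+13=19, value 14+15=29
- B+D: weight 10+4=14, value 16+3=19
Best: $33.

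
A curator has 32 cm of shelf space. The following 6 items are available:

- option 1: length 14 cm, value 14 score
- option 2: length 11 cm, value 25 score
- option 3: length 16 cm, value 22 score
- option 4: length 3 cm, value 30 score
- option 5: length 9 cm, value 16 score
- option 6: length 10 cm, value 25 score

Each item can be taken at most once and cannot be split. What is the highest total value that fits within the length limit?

80 score

Check high-value combinations within 32 cm:
- option 2+option 4+option 6: length 11+3+10=24, value 25+30+25=80
- option 3+option 4+option 6: length 16+3+10=29, value 22+30+25=77
- option 2+option 3+option 4: length 11+16+3=30, value 25+22+30=77
Best: 80 score.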